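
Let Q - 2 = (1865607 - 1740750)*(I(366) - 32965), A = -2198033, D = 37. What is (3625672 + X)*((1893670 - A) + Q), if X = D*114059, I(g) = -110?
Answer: -32368495104952350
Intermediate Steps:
X = 4220183 (X = 37*114059 = 4220183)
Q = -4129645273 (Q = 2 + (1865607 - 1740750)*(-110 - 32965) = 2 + 124857*(-33075) = 2 - 4129645275 = -4129645273)
(3625672 + X)*((1893670 - A) + Q) = (3625672 + 4220183)*((1893670 - 1*(-2198033)) - 4129645273) = 7845855*((1893670 + 2198033) - 4129645273) = 7845855*(4091703 - 4129645273) = 7845855*(-4125553570) = -32368495104952350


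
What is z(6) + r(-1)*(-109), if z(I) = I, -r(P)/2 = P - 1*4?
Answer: -1084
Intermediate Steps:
r(P) = 8 - 2*P (r(P) = -2*(P - 1*4) = -2*(P - 4) = -2*(-4 + P) = 8 - 2*P)
z(6) + r(-1)*(-109) = 6 + (8 - 2*(-1))*(-109) = 6 + (8 + 2)*(-109) = 6 + 10*(-109) = 6 - 1090 = -1084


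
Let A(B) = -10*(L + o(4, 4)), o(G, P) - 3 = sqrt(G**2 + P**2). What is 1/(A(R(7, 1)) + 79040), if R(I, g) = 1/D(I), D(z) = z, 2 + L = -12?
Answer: 1583/125294386 + 2*sqrt(2)/313235965 ≈ 1.2643e-5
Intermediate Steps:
L = -14 (L = -2 - 12 = -14)
o(G, P) = 3 + sqrt(G**2 + P**2)
R(I, g) = 1/I
A(B) = 110 - 40*sqrt(2) (A(B) = -10*(-14 + (3 + sqrt(4**2 + 4**2))) = -10*(-14 + (3 + sqrt(16 + 16))) = -10*(-14 + (3 + sqrt(32))) = -10*(-14 + (3 + 4*sqrt(2))) = -10*(-11 + 4*sqrt(2)) = 110 - 40*sqrt(2))
1/(A(R(7, 1)) + 79040) = 1/((110 - 40*sqrt(2)) + 79040) = 1/(79150 - 40*sqrt(2))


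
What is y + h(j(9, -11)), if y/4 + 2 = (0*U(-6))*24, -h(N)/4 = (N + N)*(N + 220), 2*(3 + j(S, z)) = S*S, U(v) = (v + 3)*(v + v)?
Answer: -77258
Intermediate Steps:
U(v) = 2*v*(3 + v) (U(v) = (3 + v)*(2*v) = 2*v*(3 + v))
j(S, z) = -3 + S**2/2 (j(S, z) = -3 + (S*S)/2 = -3 + S**2/2)
h(N) = -8*N*(220 + N) (h(N) = -4*(N + N)*(N + 220) = -4*2*N*(220 + N) = -8*N*(220 + N))
y = -8 (y = -8 + 4*((0*(2*(-6)*(3 - 6)))*24) = -8 + 4*((0*(2*(-6)*(-3)))*24) = -8 + 4*((0*36)*24) = -8 + 4*(0*24) = -8 + 4*0 = -8 + 0 = -8)
y + h(j(9, -11)) = -8 - 8*(-3 + (1/2)*9**2)*(220 + (-3 + (1/2)*9**2)) = -8 - 8*(-3 + (1/2)*81)*(220 + (-3 + (1/2)*81)) = -8 - 8*(-3 + 81/2)*(220 + (-3 + 81/2)) = -8 - 8*75/2*(220 + 75/2) = -8 - 8*75/2*515/2 = -8 - 77250 = -77258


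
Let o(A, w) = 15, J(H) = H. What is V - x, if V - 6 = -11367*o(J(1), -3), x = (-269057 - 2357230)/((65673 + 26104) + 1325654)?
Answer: -80555980594/472477 ≈ -1.7050e+5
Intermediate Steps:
x = -875429/472477 (x = -2626287/(91777 + 1325654) = -2626287/1417431 = -2626287*1/1417431 = -875429/472477 ≈ -1.8528)
V = -170499 (V = 6 - 11367*15 = 6 - 170505 = -170499)
V - x = -170499 - 1*(-875429/472477) = -170499 + 875429/472477 = -80555980594/472477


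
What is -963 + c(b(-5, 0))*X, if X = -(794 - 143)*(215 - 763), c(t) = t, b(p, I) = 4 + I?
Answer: 1426029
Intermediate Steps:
X = 356748 (X = -651*(-548) = -1*(-356748) = 356748)
-963 + c(b(-5, 0))*X = -963 + (4 + 0)*356748 = -963 + 4*356748 = -963 + 1426992 = 1426029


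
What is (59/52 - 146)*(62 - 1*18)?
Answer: -82863/13 ≈ -6374.1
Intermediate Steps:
(59/52 - 146)*(62 - 1*18) = (59*(1/52) - 146)*(62 - 18) = (59/52 - 146)*44 = -7533/52*44 = -82863/13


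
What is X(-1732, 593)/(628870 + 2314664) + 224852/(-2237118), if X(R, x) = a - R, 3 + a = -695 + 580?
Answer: -54854066543/548752741251 ≈ -0.099961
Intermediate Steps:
a = -118 (a = -3 + (-695 + 580) = -3 - 115 = -118)
X(R, x) = -118 - R
X(-1732, 593)/(628870 + 2314664) + 224852/(-2237118) = (-118 - 1*(-1732))/(628870 + 2314664) + 224852/(-2237118) = (-118 + 1732)/2943534 + 224852*(-1/2237118) = 1614*(1/2943534) - 112426/1118559 = 269/490589 - 112426/1118559 = -54854066543/548752741251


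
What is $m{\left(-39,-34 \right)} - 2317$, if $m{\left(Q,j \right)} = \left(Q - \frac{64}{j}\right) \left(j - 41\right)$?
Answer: $\frac{7936}{17} \approx 466.82$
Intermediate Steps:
$m{\left(Q,j \right)} = \left(-41 + j\right) \left(Q - \frac{64}{j}\right)$ ($m{\left(Q,j \right)} = \left(Q - \frac{64}{j}\right) \left(-41 + j\right) = \left(-41 + j\right) \left(Q - \frac{64}{j}\right)$)
$m{\left(-39,-34 \right)} - 2317 = \left(-64 - -1599 + \frac{2624}{-34} - -1326\right) - 2317 = \left(-64 + 1599 + 2624 \left(- \frac{1}{34}\right) + 1326\right) - 2317 = \left(-64 + 1599 - \frac{1312}{17} + 1326\right) - 2317 = \frac{47325}{17} - 2317 = \frac{7936}{17}$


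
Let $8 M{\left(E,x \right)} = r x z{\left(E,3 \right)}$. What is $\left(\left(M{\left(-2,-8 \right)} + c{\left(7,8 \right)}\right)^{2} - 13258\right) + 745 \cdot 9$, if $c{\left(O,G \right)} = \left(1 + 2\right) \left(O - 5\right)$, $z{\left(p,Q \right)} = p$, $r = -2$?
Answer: $-6549$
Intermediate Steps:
$M{\left(E,x \right)} = - \frac{E x}{4}$ ($M{\left(E,x \right)} = \frac{- 2 x E}{8} = \frac{\left(-2\right) E x}{8} = - \frac{E x}{4}$)
$c{\left(O,G \right)} = -15 + 3 O$ ($c{\left(O,G \right)} = 3 \left(-5 + O\right) = -15 + 3 O$)
$\left(\left(M{\left(-2,-8 \right)} + c{\left(7,8 \right)}\right)^{2} - 13258\right) + 745 \cdot 9 = \left(\left(\left(- \frac{1}{4}\right) \left(-2\right) \left(-8\right) + \left(-15 + 3 \cdot 7\right)\right)^{2} - 13258\right) + 745 \cdot 9 = \left(\left(-4 + \left(-15 + 21\right)\right)^{2} - 13258\right) + 6705 = \left(\left(-4 + 6\right)^{2} - 13258\right) + 6705 = \left(2^{2} - 13258\right) + 6705 = \left(4 - 13258\right) + 6705 = -13254 + 6705 = -6549$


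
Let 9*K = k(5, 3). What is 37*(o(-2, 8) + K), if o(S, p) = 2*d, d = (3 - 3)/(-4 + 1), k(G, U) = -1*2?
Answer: -74/9 ≈ -8.2222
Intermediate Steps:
k(G, U) = -2
K = -2/9 (K = (⅑)*(-2) = -2/9 ≈ -0.22222)
d = 0 (d = 0/(-3) = 0*(-⅓) = 0)
o(S, p) = 0 (o(S, p) = 2*0 = 0)
37*(o(-2, 8) + K) = 37*(0 - 2/9) = 37*(-2/9) = -74/9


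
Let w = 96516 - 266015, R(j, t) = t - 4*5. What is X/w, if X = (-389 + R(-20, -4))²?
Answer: -170569/169499 ≈ -1.0063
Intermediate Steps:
R(j, t) = -20 + t (R(j, t) = t - 20 = -20 + t)
w = -169499
X = 170569 (X = (-389 + (-20 - 4))² = (-389 - 24)² = (-413)² = 170569)
X/w = 170569/(-169499) = 170569*(-1/169499) = -170569/169499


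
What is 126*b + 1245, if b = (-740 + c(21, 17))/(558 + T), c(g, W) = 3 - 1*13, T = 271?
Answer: 937605/829 ≈ 1131.0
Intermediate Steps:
c(g, W) = -10 (c(g, W) = 3 - 13 = -10)
b = -750/829 (b = (-740 - 10)/(558 + 271) = -750/829 ≈ -0.90470)
126*b + 1245 = 126*(-750/829) + 1245 = -94500/829 + 1245 = 937605/829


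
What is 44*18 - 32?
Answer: 760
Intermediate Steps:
44*18 - 32 = 792 - 32 = 760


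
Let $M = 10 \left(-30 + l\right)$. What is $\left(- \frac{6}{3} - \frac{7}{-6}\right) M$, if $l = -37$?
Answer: $\frac{1675}{3} \approx 558.33$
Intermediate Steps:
$M = -670$ ($M = 10 \left(-30 - 37\right) = 10 \left(-67\right) = -670$)
$\left(- \frac{6}{3} - \frac{7}{-6}\right) M = \left(- \frac{6}{3} - \frac{7}{-6}\right) \left(-670\right) = \left(\left(-6\right) \frac{1}{3} - - \frac{7}{6}\right) \left(-670\right) = \left(-2 + \frac{7}{6}\right) \left(-670\right) = \left(- \frac{5}{6}\right) \left(-670\right) = \frac{1675}{3}$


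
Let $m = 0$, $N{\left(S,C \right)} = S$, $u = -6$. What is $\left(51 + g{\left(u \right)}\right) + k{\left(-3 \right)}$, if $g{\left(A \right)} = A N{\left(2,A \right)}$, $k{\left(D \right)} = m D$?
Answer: $39$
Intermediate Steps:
$k{\left(D \right)} = 0$ ($k{\left(D \right)} = 0 D = 0$)
$g{\left(A \right)} = 2 A$ ($g{\left(A \right)} = A 2 = 2 A$)
$\left(51 + g{\left(u \right)}\right) + k{\left(-3 \right)} = \left(51 + 2 \left(-6\right)\right) + 0 = \left(51 - 12\right) + 0 = 39 + 0 = 39$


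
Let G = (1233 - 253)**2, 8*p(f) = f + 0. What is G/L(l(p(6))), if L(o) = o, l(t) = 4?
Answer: 240100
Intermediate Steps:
p(f) = f/8 (p(f) = (f + 0)/8 = f/8)
G = 960400 (G = 980**2 = 960400)
G/L(l(p(6))) = 960400/4 = 960400*(1/4) = 240100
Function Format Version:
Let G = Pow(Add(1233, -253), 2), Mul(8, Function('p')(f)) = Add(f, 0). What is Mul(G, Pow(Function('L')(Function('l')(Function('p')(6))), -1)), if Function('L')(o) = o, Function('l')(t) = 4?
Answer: 240100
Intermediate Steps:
Function('p')(f) = Mul(Rational(1, 8), f) (Function('p')(f) = Mul(Rational(1, 8), Add(f, 0)) = Mul(Rational(1, 8), f))
G = 960400 (G = Pow(980, 2) = 960400)
Mul(G, Pow(Function('L')(Function('l')(Function('p')(6))), -1)) = Mul(960400, Pow(4, -1)) = Mul(960400, Rational(1, 4)) = 240100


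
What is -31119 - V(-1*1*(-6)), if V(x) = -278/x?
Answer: -93218/3 ≈ -31073.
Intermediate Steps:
-31119 - V(-1*1*(-6)) = -31119 - (-278)/(-1*1*(-6)) = -31119 - (-278)/((-1*(-6))) = -31119 - (-278)/6 = -31119 - 1*(-139/3) = -31119 + 139/3 = -93218/3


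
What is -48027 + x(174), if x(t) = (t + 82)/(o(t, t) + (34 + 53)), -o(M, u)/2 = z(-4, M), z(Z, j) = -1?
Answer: -4274147/89 ≈ -48024.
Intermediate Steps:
o(M, u) = 2 (o(M, u) = -2*(-1) = 2)
x(t) = 82/89 + t/89 (x(t) = (t + 82)/(2 + (34 + 53)) = (82 + t)/(2 + 87) = (82 + t)/89 = (82 + t)*(1/89) = 82/89 + t/89)
-48027 + x(174) = -48027 + (82/89 + (1/89)*174) = -48027 + (82/89 + 174/89) = -48027 + 256/89 = -4274147/89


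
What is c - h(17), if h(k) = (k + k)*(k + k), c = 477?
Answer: -679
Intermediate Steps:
h(k) = 4*k² (h(k) = (2*k)*(2*k) = 4*k²)
c - h(17) = 477 - 4*17² = 477 - 4*289 = 477 - 1*1156 = 477 - 1156 = -679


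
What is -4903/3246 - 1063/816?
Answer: -1241891/441456 ≈ -2.8132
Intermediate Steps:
-4903/3246 - 1063/816 = -1241891/441456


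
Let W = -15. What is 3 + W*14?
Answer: -207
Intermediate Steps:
3 + W*14 = 3 - 15*14 = 3 - 210 = -207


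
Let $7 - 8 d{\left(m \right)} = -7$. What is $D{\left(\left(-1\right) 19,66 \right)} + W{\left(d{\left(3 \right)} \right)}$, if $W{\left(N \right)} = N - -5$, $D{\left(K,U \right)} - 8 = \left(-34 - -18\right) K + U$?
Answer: $\frac{1539}{4} \approx 384.75$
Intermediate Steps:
$D{\left(K,U \right)} = 8 + U - 16 K$ ($D{\left(K,U \right)} = 8 + \left(\left(-34 - -18\right) K + U\right) = 8 + \left(\left(-34 + 18\right) K + U\right) = 8 - \left(- U + 16 K\right) = 8 + U - 16 K$)
$d{\left(m \right)} = \frac{7}{4}$ ($d{\left(m \right)} = \frac{7}{8} - - \frac{7}{8} = \frac{7}{8} + \frac{7}{8} = \frac{7}{4}$)
$W{\left(N \right)} = 5 + N$ ($W{\left(N \right)} = N + 5 = 5 + N$)
$D{\left(\left(-1\right) 19,66 \right)} + W{\left(d{\left(3 \right)} \right)} = \left(8 + 66 - 16 \left(\left(-1\right) 19\right)\right) + \left(5 + \frac{7}{4}\right) = \left(8 + 66 - -304\right) + \frac{27}{4} = \left(8 + 66 + 304\right) + \frac{27}{4} = 378 + \frac{27}{4} = \frac{1539}{4}$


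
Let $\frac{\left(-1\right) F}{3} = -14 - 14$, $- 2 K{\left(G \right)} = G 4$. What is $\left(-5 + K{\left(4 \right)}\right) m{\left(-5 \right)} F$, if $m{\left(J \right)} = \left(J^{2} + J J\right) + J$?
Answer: $-49140$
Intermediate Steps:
$K{\left(G \right)} = - 2 G$ ($K{\left(G \right)} = - \frac{G 4}{2} = - \frac{4 G}{2} = - 2 G$)
$F = 84$ ($F = - 3 \left(-14 - 14\right) = \left(-3\right) \left(-28\right) = 84$)
$m{\left(J \right)} = J + 2 J^{2}$ ($m{\left(J \right)} = \left(J^{2} + J^{2}\right) + J = 2 J^{2} + J = J + 2 J^{2}$)
$\left(-5 + K{\left(4 \right)}\right) m{\left(-5 \right)} F = \left(-5 - 8\right) \left(- 5 \left(1 + 2 \left(-5\right)\right)\right) 84 = \left(-5 - 8\right) \left(- 5 \left(1 - 10\right)\right) 84 = - 13 \left(\left(-5\right) \left(-9\right)\right) 84 = \left(-13\right) 45 \cdot 84 = \left(-585\right) 84 = -49140$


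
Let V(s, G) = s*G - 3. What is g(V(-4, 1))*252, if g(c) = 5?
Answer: 1260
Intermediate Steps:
V(s, G) = -3 + G*s (V(s, G) = G*s - 3 = -3 + G*s)
g(V(-4, 1))*252 = 5*252 = 1260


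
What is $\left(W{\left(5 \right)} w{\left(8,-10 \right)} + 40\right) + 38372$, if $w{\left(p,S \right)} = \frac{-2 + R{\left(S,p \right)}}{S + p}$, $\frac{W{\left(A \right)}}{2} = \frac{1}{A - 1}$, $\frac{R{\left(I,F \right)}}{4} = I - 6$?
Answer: $\frac{76857}{2} \approx 38429.0$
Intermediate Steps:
$R{\left(I,F \right)} = -24 + 4 I$ ($R{\left(I,F \right)} = 4 \left(I - 6\right) = 4 \left(-6 + I\right) = -24 + 4 I$)
$W{\left(A \right)} = \frac{2}{-1 + A}$ ($W{\left(A \right)} = \frac{2}{A - 1} = \frac{2}{-1 + A}$)
$w{\left(p,S \right)} = \frac{-26 + 4 S}{S + p}$ ($w{\left(p,S \right)} = \frac{-2 + \left(-24 + 4 S\right)}{S + p} = \frac{-26 + 4 S}{S + p}$)
$\left(W{\left(5 \right)} w{\left(8,-10 \right)} + 40\right) + 38372 = \left(\frac{2}{-1 + 5} \frac{2 \left(-13 + 2 \left(-10\right)\right)}{-10 + 8} + 40\right) + 38372 = \left(\frac{2}{4} \frac{2 \left(-13 - 20\right)}{-2} + 40\right) + 38372 = \left(2 \cdot \frac{1}{4} \cdot 2 \left(- \frac{1}{2}\right) \left(-33\right) + 40\right) + 38372 = \left(\frac{1}{2} \cdot 33 + 40\right) + 38372 = \left(\frac{33}{2} + 40\right) + 38372 = \frac{113}{2} + 38372 = \frac{76857}{2}$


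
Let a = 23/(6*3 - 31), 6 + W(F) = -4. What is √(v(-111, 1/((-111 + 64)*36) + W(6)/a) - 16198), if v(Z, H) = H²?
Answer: I*√24482770713119/38916 ≈ 127.15*I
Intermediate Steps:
W(F) = -10 (W(F) = -6 - 4 = -10)
a = -23/13 (a = 23/(18 - 31) = 23/(-13) = 23*(-1/13) = -23/13 ≈ -1.7692)
√(v(-111, 1/((-111 + 64)*36) + W(6)/a) - 16198) = √((1/((-111 + 64)*36) - 10/(-23/13))² - 16198) = √(((1/36)/(-47) - 10*(-13/23))² - 16198) = √((-1/47*1/36 + 130/23)² - 16198) = √((-1/1692 + 130/23)² - 16198) = √((219937/38916)² - 16198) = √(48372283969/1514455056 - 16198) = √(-24482770713119/1514455056) = I*√24482770713119/38916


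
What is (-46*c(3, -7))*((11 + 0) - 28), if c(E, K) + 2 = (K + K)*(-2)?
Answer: 20332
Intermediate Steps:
c(E, K) = -2 - 4*K (c(E, K) = -2 + (K + K)*(-2) = -2 + (2*K)*(-2) = -2 - 4*K)
(-46*c(3, -7))*((11 + 0) - 28) = (-46*(-2 - 4*(-7)))*((11 + 0) - 28) = (-46*(-2 + 28))*(11 - 28) = -46*26*(-17) = -1196*(-17) = 20332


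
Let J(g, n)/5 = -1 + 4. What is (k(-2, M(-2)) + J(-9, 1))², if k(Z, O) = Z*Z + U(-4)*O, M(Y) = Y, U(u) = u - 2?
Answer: 961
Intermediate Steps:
U(u) = -2 + u
J(g, n) = 15 (J(g, n) = 5*(-1 + 4) = 5*3 = 15)
k(Z, O) = Z² - 6*O (k(Z, O) = Z*Z + (-2 - 4)*O = Z² - 6*O)
(k(-2, M(-2)) + J(-9, 1))² = (((-2)² - 6*(-2)) + 15)² = ((4 + 12) + 15)² = (16 + 15)² = 31² = 961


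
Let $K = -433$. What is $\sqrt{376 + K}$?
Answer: $i \sqrt{57} \approx 7.5498 i$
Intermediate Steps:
$\sqrt{376 + K} = \sqrt{376 - 433} = \sqrt{-57} = i \sqrt{57}$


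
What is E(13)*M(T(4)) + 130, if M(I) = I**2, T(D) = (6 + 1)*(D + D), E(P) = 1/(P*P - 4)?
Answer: 24586/165 ≈ 149.01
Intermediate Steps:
E(P) = 1/(-4 + P**2) (E(P) = 1/(P**2 - 4) = 1/(-4 + P**2))
T(D) = 14*D (T(D) = 7*(2*D) = 14*D)
E(13)*M(T(4)) + 130 = (14*4)**2/(-4 + 13**2) + 130 = 56**2/(-4 + 169) + 130 = 3136/165 + 130 = 24586/165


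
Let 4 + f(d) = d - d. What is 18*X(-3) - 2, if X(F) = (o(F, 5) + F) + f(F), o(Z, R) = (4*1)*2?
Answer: 16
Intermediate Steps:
f(d) = -4 (f(d) = -4 + (d - d) = -4 + 0 = -4)
o(Z, R) = 8 (o(Z, R) = 4*2 = 8)
X(F) = 4 + F (X(F) = (8 + F) - 4 = 4 + F)
18*X(-3) - 2 = 18*(4 - 3) - 2 = 18*1 - 2 = 18 - 2 = 16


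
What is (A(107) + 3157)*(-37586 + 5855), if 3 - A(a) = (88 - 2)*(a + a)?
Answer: 483707364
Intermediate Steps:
A(a) = 3 - 172*a (A(a) = 3 - (88 - 2)*(a + a) = 3 - 86*2*a = 3 - 172*a)
(A(107) + 3157)*(-37586 + 5855) = ((3 - 172*107) + 3157)*(-37586 + 5855) = ((3 - 18404) + 3157)*(-31731) = (-18401 + 3157)*(-31731) = -15244*(-31731) = 483707364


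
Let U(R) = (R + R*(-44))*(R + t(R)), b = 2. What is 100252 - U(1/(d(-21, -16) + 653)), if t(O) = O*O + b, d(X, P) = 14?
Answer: 29748913311854/296740963 ≈ 1.0025e+5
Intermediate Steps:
t(O) = 2 + O² (t(O) = O*O + 2 = O² + 2 = 2 + O²)
U(R) = -43*R*(2 + R + R²) (U(R) = (R + R*(-44))*(R + (2 + R²)) = (R - 44*R)*(2 + R + R²) = (-43*R)*(2 + R + R²) = -43*R*(2 + R + R²))
100252 - U(1/(d(-21, -16) + 653)) = 100252 - (-43)*(2 + 1/(14 + 653) + (1/(14 + 653))²)/(14 + 653) = 100252 - (-43)*(2 + 1/667 + (1/667)²)/667 = 100252 - (-43)*(2 + 1/667 + 1/444889)/667 = 100252 - (-43)*890446/(667*444889) = 100252 - 1*(-38289178/296740963) = 100252 + 38289178/296740963 = 29748913311854/296740963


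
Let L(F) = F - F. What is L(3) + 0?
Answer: 0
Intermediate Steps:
L(F) = 0
L(3) + 0 = 0 + 0 = 0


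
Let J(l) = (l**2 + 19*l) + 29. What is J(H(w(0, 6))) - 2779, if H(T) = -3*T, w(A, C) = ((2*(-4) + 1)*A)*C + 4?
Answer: -2834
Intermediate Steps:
w(A, C) = 4 - 7*A*C (w(A, C) = ((-8 + 1)*A)*C + 4 = (-7*A)*C + 4 = -7*A*C + 4 = 4 - 7*A*C)
J(l) = 29 + l**2 + 19*l
J(H(w(0, 6))) - 2779 = (29 + (-3*(4 - 7*0*6))**2 + 19*(-3*(4 - 7*0*6))) - 2779 = (29 + (-3*(4 + 0))**2 + 19*(-3*(4 + 0))) - 2779 = (29 + (-3*4)**2 + 19*(-3*4)) - 2779 = (29 + (-12)**2 + 19*(-12)) - 2779 = (29 + 144 - 228) - 2779 = -55 - 2779 = -2834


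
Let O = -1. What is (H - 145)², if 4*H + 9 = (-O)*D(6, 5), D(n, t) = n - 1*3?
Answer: 85849/4 ≈ 21462.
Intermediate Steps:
D(n, t) = -3 + n (D(n, t) = n - 3 = -3 + n)
H = -3/2 (H = -9/4 + ((-1*(-1))*(-3 + 6))/4 = -9/4 + (1*3)/4 = -9/4 + (¼)*3 = -9/4 + ¾ = -3/2 ≈ -1.5000)
(H - 145)² = (-3/2 - 145)² = (-293/2)² = 85849/4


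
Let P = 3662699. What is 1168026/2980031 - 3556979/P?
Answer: -6321780024175/10914956563669 ≈ -0.57919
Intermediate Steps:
1168026/2980031 - 3556979/P = 1168026/2980031 - 3556979/3662699 = -6321780024175/10914956563669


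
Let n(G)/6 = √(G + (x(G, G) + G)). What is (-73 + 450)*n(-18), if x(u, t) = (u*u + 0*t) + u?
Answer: 6786*√30 ≈ 37168.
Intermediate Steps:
x(u, t) = u + u² (x(u, t) = (u² + 0) + u = u² + u = u + u²)
n(G) = 6*√(2*G + G*(1 + G)) (n(G) = 6*√(G + (G*(1 + G) + G)) = 6*√(G + (G + G*(1 + G))) = 6*√(2*G + G*(1 + G)))
(-73 + 450)*n(-18) = (-73 + 450)*(6*√(-18*(3 - 18))) = 377*(6*√(-18*(-15))) = 377*(6*√270) = 377*(6*(3*√30)) = 377*(18*√30) = 6786*√30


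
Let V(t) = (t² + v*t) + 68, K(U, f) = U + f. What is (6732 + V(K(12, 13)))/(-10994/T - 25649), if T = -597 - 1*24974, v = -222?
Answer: -9589125/131171917 ≈ -0.073103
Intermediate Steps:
T = -25571 (T = -597 - 24974 = -25571)
V(t) = 68 + t² - 222*t (V(t) = (t² - 222*t) + 68 = 68 + t² - 222*t)
(6732 + V(K(12, 13)))/(-10994/T - 25649) = (6732 + (68 + (12 + 13)² - 222*(12 + 13)))/(-10994/(-25571) - 25649) = (6732 + (68 + 25² - 222*25))/(-10994*(-1/25571) - 25649) = (6732 + (68 + 625 - 5550))/(10994/25571 - 25649) = (6732 - 4857)/(-655859585/25571) = 1875*(-25571/655859585) = -9589125/131171917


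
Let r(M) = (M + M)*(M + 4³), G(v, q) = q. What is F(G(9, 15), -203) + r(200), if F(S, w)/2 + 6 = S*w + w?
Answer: 99092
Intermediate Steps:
r(M) = 2*M*(64 + M) (r(M) = (2*M)*(M + 64) = (2*M)*(64 + M) = 2*M*(64 + M))
F(S, w) = -12 + 2*w + 2*S*w (F(S, w) = -12 + 2*(S*w + w) = -12 + 2*(w + S*w) = -12 + (2*w + 2*S*w) = -12 + 2*w + 2*S*w)
F(G(9, 15), -203) + r(200) = (-12 + 2*(-203) + 2*15*(-203)) + 2*200*(64 + 200) = (-12 - 406 - 6090) + 2*200*264 = -6508 + 105600 = 99092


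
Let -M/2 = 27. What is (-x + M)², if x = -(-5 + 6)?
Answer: 2809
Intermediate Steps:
x = -1 (x = -1*1 = -1)
M = -54 (M = -2*27 = -54)
(-x + M)² = (-1*(-1) - 54)² = (1 - 54)² = (-53)² = 2809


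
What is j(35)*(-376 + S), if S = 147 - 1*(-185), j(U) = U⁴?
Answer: -66027500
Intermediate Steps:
S = 332 (S = 147 + 185 = 332)
j(35)*(-376 + S) = 35⁴*(-376 + 332) = 1500625*(-44) = -66027500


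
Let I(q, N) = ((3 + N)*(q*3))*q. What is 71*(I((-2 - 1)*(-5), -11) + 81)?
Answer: -377649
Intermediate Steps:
I(q, N) = 3*q²*(3 + N) (I(q, N) = ((3 + N)*(3*q))*q = (3*q*(3 + N))*q = 3*q²*(3 + N))
71*(I((-2 - 1)*(-5), -11) + 81) = 71*(3*((-2 - 1)*(-5))²*(3 - 11) + 81) = 71*(3*(-3*(-5))²*(-8) + 81) = 71*(3*15²*(-8) + 81) = 71*(3*225*(-8) + 81) = 71*(-5400 + 81) = 71*(-5319) = -377649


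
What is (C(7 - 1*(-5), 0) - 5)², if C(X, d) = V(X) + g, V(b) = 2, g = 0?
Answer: 9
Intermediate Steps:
C(X, d) = 2 (C(X, d) = 2 + 0 = 2)
(C(7 - 1*(-5), 0) - 5)² = (2 - 5)² = (-3)² = 9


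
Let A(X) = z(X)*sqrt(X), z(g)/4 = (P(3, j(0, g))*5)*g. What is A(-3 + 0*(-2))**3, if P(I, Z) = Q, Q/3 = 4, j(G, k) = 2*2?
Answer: 1119744000*I*sqrt(3) ≈ 1.9395e+9*I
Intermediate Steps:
j(G, k) = 4
Q = 12 (Q = 3*4 = 12)
P(I, Z) = 12
z(g) = 240*g (z(g) = 4*((12*5)*g) = 4*(60*g) = 240*g)
A(X) = 240*X**(3/2) (A(X) = (240*X)*sqrt(X) = 240*X**(3/2))
A(-3 + 0*(-2))**3 = (240*(-3 + 0*(-2))**(3/2))**3 = (240*(-3 + 0)**(3/2))**3 = (240*(-3)**(3/2))**3 = (240*(-3*I*sqrt(3)))**3 = (-720*I*sqrt(3))**3 = 1119744000*I*sqrt(3)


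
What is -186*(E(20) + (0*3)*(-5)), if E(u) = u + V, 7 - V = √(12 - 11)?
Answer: -4836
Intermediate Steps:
V = 6 (V = 7 - √(12 - 11) = 7 - √1 = 7 - 1*1 = 7 - 1 = 6)
E(u) = 6 + u (E(u) = u + 6 = 6 + u)
-186*(E(20) + (0*3)*(-5)) = -186*((6 + 20) + (0*3)*(-5)) = -186*(26 + 0*(-5)) = -186*(26 + 0) = -186*26 = -4836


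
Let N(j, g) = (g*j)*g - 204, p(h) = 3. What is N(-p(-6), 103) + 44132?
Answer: 12101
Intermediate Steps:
N(j, g) = -204 + j*g² (N(j, g) = j*g² - 204 = -204 + j*g²)
N(-p(-6), 103) + 44132 = (-204 - 1*3*103²) + 44132 = (-204 - 3*10609) + 44132 = (-204 - 31827) + 44132 = -32031 + 44132 = 12101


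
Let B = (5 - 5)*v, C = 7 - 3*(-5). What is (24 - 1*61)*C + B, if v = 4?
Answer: -814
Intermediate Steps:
C = 22 (C = 7 + 15 = 22)
B = 0 (B = (5 - 5)*4 = 0*4 = 0)
(24 - 1*61)*C + B = (24 - 1*61)*22 + 0 = (24 - 61)*22 + 0 = -37*22 + 0 = -814 + 0 = -814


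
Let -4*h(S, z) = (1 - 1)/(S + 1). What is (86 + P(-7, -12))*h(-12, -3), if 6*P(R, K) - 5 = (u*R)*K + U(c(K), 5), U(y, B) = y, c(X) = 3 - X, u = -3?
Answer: 0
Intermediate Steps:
h(S, z) = 0 (h(S, z) = -(1 - 1)/(4*(S + 1)) = -0/(1 + S) = -¼*0 = 0)
P(R, K) = 4/3 - K/6 - K*R/2 (P(R, K) = ⅚ + ((-3*R)*K + (3 - K))/6 = ⅚ + (-3*K*R + (3 - K))/6 = ⅚ + (3 - K - 3*K*R)/6 = ⅚ + (½ - K/6 - K*R/2) = 4/3 - K/6 - K*R/2)
(86 + P(-7, -12))*h(-12, -3) = (86 + (4/3 - ⅙*(-12) - ½*(-12)*(-7)))*0 = (86 + (4/3 + 2 - 42))*0 = (86 - 116/3)*0 = (142/3)*0 = 0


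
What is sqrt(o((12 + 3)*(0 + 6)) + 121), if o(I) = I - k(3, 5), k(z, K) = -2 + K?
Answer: 4*sqrt(13) ≈ 14.422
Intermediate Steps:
o(I) = -3 + I (o(I) = I - (-2 + 5) = I - 1*3 = I - 3 = -3 + I)
sqrt(o((12 + 3)*(0 + 6)) + 121) = sqrt((-3 + (12 + 3)*(0 + 6)) + 121) = sqrt((-3 + 15*6) + 121) = sqrt((-3 + 90) + 121) = sqrt(87 + 121) = sqrt(208) = 4*sqrt(13)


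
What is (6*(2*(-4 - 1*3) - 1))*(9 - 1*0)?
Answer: -810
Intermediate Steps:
(6*(2*(-4 - 1*3) - 1))*(9 - 1*0) = (6*(2*(-4 - 3) - 1))*(9 + 0) = (6*(2*(-7) - 1))*9 = (6*(-14 - 1))*9 = (6*(-15))*9 = -90*9 = -810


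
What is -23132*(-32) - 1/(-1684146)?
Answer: 1246645288705/1684146 ≈ 7.4022e+5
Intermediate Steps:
-23132*(-32) - 1/(-1684146) = 740224 - 1*(-1/1684146) = 740224 + 1/1684146 = 1246645288705/1684146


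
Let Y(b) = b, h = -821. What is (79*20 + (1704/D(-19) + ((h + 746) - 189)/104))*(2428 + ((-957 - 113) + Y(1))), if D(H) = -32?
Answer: 107712981/52 ≈ 2.0714e+6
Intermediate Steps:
(79*20 + (1704/D(-19) + ((h + 746) - 189)/104))*(2428 + ((-957 - 113) + Y(1))) = (79*20 + (1704/(-32) + ((-821 + 746) - 189)/104))*(2428 + ((-957 - 113) + 1)) = (1580 + (1704*(-1/32) + (-75 - 189)*(1/104)))*(2428 + (-1070 + 1)) = (1580 + (-213/4 - 264*1/104))*(2428 - 1069) = (1580 + (-213/4 - 33/13))*1359 = (1580 - 2901/52)*1359 = (79259/52)*1359 = 107712981/52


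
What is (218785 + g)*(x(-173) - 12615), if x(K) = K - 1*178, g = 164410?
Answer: -4968506370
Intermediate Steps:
x(K) = -178 + K (x(K) = K - 178 = -178 + K)
(218785 + g)*(x(-173) - 12615) = (218785 + 164410)*((-178 - 173) - 12615) = 383195*(-351 - 12615) = 383195*(-12966) = -4968506370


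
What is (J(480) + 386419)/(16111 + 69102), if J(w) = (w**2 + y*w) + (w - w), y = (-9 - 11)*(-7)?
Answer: 684019/85213 ≈ 8.0272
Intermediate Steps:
y = 140 (y = -20*(-7) = 140)
J(w) = w**2 + 140*w (J(w) = (w**2 + 140*w) + (w - w) = (w**2 + 140*w) + 0 = w**2 + 140*w)
(J(480) + 386419)/(16111 + 69102) = (480*(140 + 480) + 386419)/(16111 + 69102) = (480*620 + 386419)/85213 = (297600 + 386419)*(1/85213) = 684019*(1/85213) = 684019/85213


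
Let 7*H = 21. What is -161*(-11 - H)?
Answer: 2254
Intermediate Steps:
H = 3 (H = (⅐)*21 = 3)
-161*(-11 - H) = -161*(-11 - 1*3) = -161*(-11 - 3) = -161*(-14) = 2254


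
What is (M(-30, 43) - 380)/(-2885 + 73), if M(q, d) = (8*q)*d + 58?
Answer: 5321/1406 ≈ 3.7845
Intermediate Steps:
M(q, d) = 58 + 8*d*q (M(q, d) = 8*d*q + 58 = 58 + 8*d*q)
(M(-30, 43) - 380)/(-2885 + 73) = ((58 + 8*43*(-30)) - 380)/(-2885 + 73) = ((58 - 10320) - 380)/(-2812) = (-10262 - 380)*(-1/2812) = -10642*(-1/2812) = 5321/1406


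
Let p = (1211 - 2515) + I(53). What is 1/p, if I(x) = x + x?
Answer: -1/1198 ≈ -0.00083472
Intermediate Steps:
I(x) = 2*x
p = -1198 (p = (1211 - 2515) + 2*53 = -1304 + 106 = -1198)
1/p = 1/(-1198) = -1/1198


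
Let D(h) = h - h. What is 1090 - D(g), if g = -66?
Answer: 1090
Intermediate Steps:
D(h) = 0
1090 - D(g) = 1090 - 1*0 = 1090 + 0 = 1090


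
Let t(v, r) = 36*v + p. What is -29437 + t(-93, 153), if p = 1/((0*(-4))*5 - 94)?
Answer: -3081791/94 ≈ -32785.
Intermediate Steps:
p = -1/94 (p = 1/(0*5 - 94) = 1/(0 - 94) = 1/(-94) = -1/94 ≈ -0.010638)
t(v, r) = -1/94 + 36*v (t(v, r) = 36*v - 1/94 = -1/94 + 36*v)
-29437 + t(-93, 153) = -29437 + (-1/94 + 36*(-93)) = -29437 + (-1/94 - 3348) = -29437 - 314713/94 = -3081791/94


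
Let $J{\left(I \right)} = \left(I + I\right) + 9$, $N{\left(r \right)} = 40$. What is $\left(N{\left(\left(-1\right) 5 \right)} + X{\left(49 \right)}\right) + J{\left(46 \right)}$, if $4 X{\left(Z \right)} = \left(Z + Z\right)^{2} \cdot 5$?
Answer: $12146$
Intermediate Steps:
$J{\left(I \right)} = 9 + 2 I$ ($J{\left(I \right)} = 2 I + 9 = 9 + 2 I$)
$X{\left(Z \right)} = 5 Z^{2}$ ($X{\left(Z \right)} = \frac{\left(Z + Z\right)^{2} \cdot 5}{4} = \frac{\left(2 Z\right)^{2} \cdot 5}{4} = \frac{4 Z^{2} \cdot 5}{4} = \frac{20 Z^{2}}{4} = 5 Z^{2}$)
$\left(N{\left(\left(-1\right) 5 \right)} + X{\left(49 \right)}\right) + J{\left(46 \right)} = \left(40 + 5 \cdot 49^{2}\right) + \left(9 + 2 \cdot 46\right) = \left(40 + 5 \cdot 2401\right) + \left(9 + 92\right) = \left(40 + 12005\right) + 101 = 12045 + 101 = 12146$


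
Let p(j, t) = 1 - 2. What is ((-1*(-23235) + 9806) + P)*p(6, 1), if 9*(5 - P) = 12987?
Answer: -31603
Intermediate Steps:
P = -1438 (P = 5 - ⅑*12987 = 5 - 1443 = -1438)
p(j, t) = -1
((-1*(-23235) + 9806) + P)*p(6, 1) = ((-1*(-23235) + 9806) - 1438)*(-1) = ((23235 + 9806) - 1438)*(-1) = (33041 - 1438)*(-1) = 31603*(-1) = -31603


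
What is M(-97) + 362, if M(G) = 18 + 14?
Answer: 394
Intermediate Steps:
M(G) = 32
M(-97) + 362 = 32 + 362 = 394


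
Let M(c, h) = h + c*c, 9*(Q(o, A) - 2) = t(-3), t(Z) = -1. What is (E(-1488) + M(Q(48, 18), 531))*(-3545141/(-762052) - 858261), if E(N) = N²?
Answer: -29331708609198966871/15431553 ≈ -1.9008e+12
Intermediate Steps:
Q(o, A) = 17/9 (Q(o, A) = 2 + (⅑)*(-1) = 2 - ⅑ = 17/9)
M(c, h) = h + c²
(E(-1488) + M(Q(48, 18), 531))*(-3545141/(-762052) - 858261) = ((-1488)² + (531 + (17/9)²))*(-3545141/(-762052) - 858261) = (2214144 + (531 + 289/81))*(-3545141*(-1/762052) - 858261) = (2214144 + 43300/81)*(3545141/762052 - 858261) = (179388964/81)*(-654035966431/762052) = -29331708609198966871/15431553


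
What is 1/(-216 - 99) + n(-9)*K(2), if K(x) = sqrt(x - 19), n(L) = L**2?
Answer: -1/315 + 81*I*sqrt(17) ≈ -0.0031746 + 333.97*I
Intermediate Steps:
K(x) = sqrt(-19 + x)
1/(-216 - 99) + n(-9)*K(2) = 1/(-216 - 99) + (-9)**2*sqrt(-19 + 2) = 1/(-315) + 81*sqrt(-17) = -1/315 + 81*(I*sqrt(17)) = -1/315 + 81*I*sqrt(17)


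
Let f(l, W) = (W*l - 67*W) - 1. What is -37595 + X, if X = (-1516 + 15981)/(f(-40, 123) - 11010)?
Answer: -908760805/24172 ≈ -37596.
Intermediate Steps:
f(l, W) = -1 - 67*W + W*l (f(l, W) = (-67*W + W*l) - 1 = -1 - 67*W + W*l)
X = -14465/24172 (X = (-1516 + 15981)/((-1 - 67*123 + 123*(-40)) - 11010) = 14465/((-1 - 8241 - 4920) - 11010) = 14465/(-13162 - 11010) = 14465/(-24172) = 14465*(-1/24172) = -14465/24172 ≈ -0.59842)
-37595 + X = -37595 - 14465/24172 = -908760805/24172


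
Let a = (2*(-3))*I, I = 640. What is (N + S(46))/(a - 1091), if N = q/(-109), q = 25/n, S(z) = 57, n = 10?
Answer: -12421/1074958 ≈ -0.011555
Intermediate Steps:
q = 5/2 (q = 25/10 = 25*(⅒) = 5/2 ≈ 2.5000)
a = -3840 (a = (2*(-3))*640 = -6*640 = -3840)
N = -5/218 (N = (5/2)/(-109) = -1/109*5/2 = -5/218 ≈ -0.022936)
(N + S(46))/(a - 1091) = (-5/218 + 57)/(-3840 - 1091) = (12421/218)/(-4931) = (12421/218)*(-1/4931) = -12421/1074958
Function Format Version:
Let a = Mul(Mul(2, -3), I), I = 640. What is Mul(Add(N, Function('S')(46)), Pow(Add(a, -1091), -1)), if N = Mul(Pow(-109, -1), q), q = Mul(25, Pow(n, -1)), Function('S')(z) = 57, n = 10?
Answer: Rational(-12421, 1074958) ≈ -0.011555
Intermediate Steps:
q = Rational(5, 2) (q = Mul(25, Pow(10, -1)) = Mul(25, Rational(1, 10)) = Rational(5, 2) ≈ 2.5000)
a = -3840 (a = Mul(Mul(2, -3), 640) = Mul(-6, 640) = -3840)
N = Rational(-5, 218) (N = Mul(Pow(-109, -1), Rational(5, 2)) = Mul(Rational(-1, 109), Rational(5, 2)) = Rational(-5, 218) ≈ -0.022936)
Mul(Add(N, Function('S')(46)), Pow(Add(a, -1091), -1)) = Mul(Add(Rational(-5, 218), 57), Pow(Add(-3840, -1091), -1)) = Mul(Rational(12421, 218), Pow(-4931, -1)) = Mul(Rational(12421, 218), Rational(-1, 4931)) = Rational(-12421, 1074958)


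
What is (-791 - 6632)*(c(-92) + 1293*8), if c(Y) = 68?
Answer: -77288276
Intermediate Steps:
(-791 - 6632)*(c(-92) + 1293*8) = (-791 - 6632)*(68 + 1293*8) = -7423*(68 + 10344) = -7423*10412 = -77288276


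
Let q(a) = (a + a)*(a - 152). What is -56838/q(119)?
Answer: 9473/1309 ≈ 7.2368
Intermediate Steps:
q(a) = 2*a*(-152 + a) (q(a) = (2*a)*(-152 + a) = 2*a*(-152 + a))
-56838/q(119) = -56838*1/(238*(-152 + 119)) = -56838/(2*119*(-33)) = -56838/(-7854) = -56838*(-1/7854) = 9473/1309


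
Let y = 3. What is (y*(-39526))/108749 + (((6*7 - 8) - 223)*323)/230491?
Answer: -33969962001/25065665759 ≈ -1.3552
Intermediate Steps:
(y*(-39526))/108749 + (((6*7 - 8) - 223)*323)/230491 = (3*(-39526))/108749 + (((6*7 - 8) - 223)*323)/230491 = -118578*1/108749 + (((42 - 8) - 223)*323)*(1/230491) = -118578/108749 + ((34 - 223)*323)*(1/230491) = -118578/108749 - 189*323*(1/230491) = -118578/108749 - 61047*1/230491 = -118578/108749 - 61047/230491 = -33969962001/25065665759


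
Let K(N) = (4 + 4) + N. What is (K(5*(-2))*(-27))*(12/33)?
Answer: 216/11 ≈ 19.636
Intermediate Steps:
K(N) = 8 + N
(K(5*(-2))*(-27))*(12/33) = ((8 + 5*(-2))*(-27))*(12/33) = ((8 - 10)*(-27))*(12*(1/33)) = -2*(-27)*(4/11) = 54*(4/11) = 216/11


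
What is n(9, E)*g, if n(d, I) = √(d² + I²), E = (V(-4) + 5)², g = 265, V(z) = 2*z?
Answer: 2385*√2 ≈ 3372.9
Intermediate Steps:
E = 9 (E = (2*(-4) + 5)² = (-8 + 5)² = (-3)² = 9)
n(d, I) = √(I² + d²)
n(9, E)*g = √(9² + 9²)*265 = √(81 + 81)*265 = √162*265 = (9*√2)*265 = 2385*√2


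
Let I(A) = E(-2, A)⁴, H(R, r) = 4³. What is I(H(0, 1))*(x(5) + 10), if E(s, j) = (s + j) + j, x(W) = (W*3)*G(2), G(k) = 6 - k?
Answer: 17643316320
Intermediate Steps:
H(R, r) = 64
x(W) = 12*W (x(W) = (W*3)*(6 - 1*2) = (3*W)*(6 - 2) = (3*W)*4 = 12*W)
E(s, j) = s + 2*j (E(s, j) = (j + s) + j = s + 2*j)
I(A) = (-2 + 2*A)⁴
I(H(0, 1))*(x(5) + 10) = (16*(-1 + 64)⁴)*(12*5 + 10) = (16*63⁴)*(60 + 10) = (16*15752961)*70 = 252047376*70 = 17643316320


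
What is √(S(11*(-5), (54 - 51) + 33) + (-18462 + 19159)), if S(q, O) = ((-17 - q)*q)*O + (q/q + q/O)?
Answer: I*√2683567/6 ≈ 273.03*I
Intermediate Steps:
S(q, O) = 1 + q/O + O*q*(-17 - q) (S(q, O) = (q*(-17 - q))*O + (1 + q/O) = O*q*(-17 - q) + (1 + q/O) = 1 + q/O + O*q*(-17 - q))
√(S(11*(-5), (54 - 51) + 33) + (-18462 + 19159)) = √((1 + (11*(-5))/((54 - 51) + 33) - ((54 - 51) + 33)*(11*(-5))² - 17*((54 - 51) + 33)*11*(-5)) + (-18462 + 19159)) = √((1 - 55/(3 + 33) - 1*(3 + 33)*(-55)² - 17*(3 + 33)*(-55)) + 697) = √((1 - 55/36 - 1*36*3025 - 17*36*(-55)) + 697) = √((1 - 55*1/36 - 108900 + 33660) + 697) = √((1 - 55/36 - 108900 + 33660) + 697) = √(-2708659/36 + 697) = √(-2683567/36) = I*√2683567/6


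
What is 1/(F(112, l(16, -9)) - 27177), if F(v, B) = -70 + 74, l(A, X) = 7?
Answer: -1/27173 ≈ -3.6801e-5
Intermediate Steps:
F(v, B) = 4
1/(F(112, l(16, -9)) - 27177) = 1/(4 - 27177) = 1/(-27173) = -1/27173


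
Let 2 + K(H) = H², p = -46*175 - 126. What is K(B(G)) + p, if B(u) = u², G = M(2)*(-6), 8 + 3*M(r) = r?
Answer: 12558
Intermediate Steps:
p = -8176 (p = -8050 - 126 = -8176)
M(r) = -8/3 + r/3
G = 12 (G = (-8/3 + (⅓)*2)*(-6) = (-8/3 + ⅔)*(-6) = -2*(-6) = 12)
K(H) = -2 + H²
K(B(G)) + p = (-2 + (12²)²) - 8176 = (-2 + 144²) - 8176 = (-2 + 20736) - 8176 = 20734 - 8176 = 12558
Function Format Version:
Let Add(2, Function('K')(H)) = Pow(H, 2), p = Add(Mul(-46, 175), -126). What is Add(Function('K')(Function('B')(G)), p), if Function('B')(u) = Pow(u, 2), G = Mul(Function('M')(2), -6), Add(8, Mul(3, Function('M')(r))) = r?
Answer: 12558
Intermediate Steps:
p = -8176 (p = Add(-8050, -126) = -8176)
Function('M')(r) = Add(Rational(-8, 3), Mul(Rational(1, 3), r))
G = 12 (G = Mul(Add(Rational(-8, 3), Mul(Rational(1, 3), 2)), -6) = Mul(Add(Rational(-8, 3), Rational(2, 3)), -6) = Mul(-2, -6) = 12)
Function('K')(H) = Add(-2, Pow(H, 2))
Add(Function('K')(Function('B')(G)), p) = Add(Add(-2, Pow(Pow(12, 2), 2)), -8176) = Add(Add(-2, Pow(144, 2)), -8176) = Add(Add(-2, 20736), -8176) = Add(20734, -8176) = 12558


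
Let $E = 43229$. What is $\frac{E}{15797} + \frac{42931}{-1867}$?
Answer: $- \frac{597472464}{29492999} \approx -20.258$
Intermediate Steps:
$\frac{E}{15797} + \frac{42931}{-1867} = \frac{43229}{15797} + \frac{42931}{-1867} = 43229 \cdot \frac{1}{15797} + 42931 \left(- \frac{1}{1867}\right) = \frac{43229}{15797} - \frac{42931}{1867} = - \frac{597472464}{29492999}$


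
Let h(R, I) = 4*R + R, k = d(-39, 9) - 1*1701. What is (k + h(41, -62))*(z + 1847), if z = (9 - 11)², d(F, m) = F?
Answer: -2841285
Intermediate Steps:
k = -1740 (k = -39 - 1*1701 = -39 - 1701 = -1740)
h(R, I) = 5*R
z = 4 (z = (-2)² = 4)
(k + h(41, -62))*(z + 1847) = (-1740 + 5*41)*(4 + 1847) = (-1740 + 205)*1851 = -1535*1851 = -2841285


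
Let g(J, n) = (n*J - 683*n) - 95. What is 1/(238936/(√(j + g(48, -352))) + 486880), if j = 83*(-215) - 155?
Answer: 3125541375/1521761800584622 - 448005*√913/6087047202338488 ≈ 2.0517e-6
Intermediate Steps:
j = -18000 (j = -17845 - 155 = -18000)
g(J, n) = -95 - 683*n + J*n (g(J, n) = (J*n - 683*n) - 95 = (-683*n + J*n) - 95 = -95 - 683*n + J*n)
1/(238936/(√(j + g(48, -352))) + 486880) = 1/(238936/(√(-18000 + (-95 - 683*(-352) + 48*(-352)))) + 486880) = 1/(238936/(√(-18000 + (-95 + 240416 - 16896))) + 486880) = 1/(238936/(√(-18000 + 223425)) + 486880) = 1/(238936/(√205425) + 486880) = 1/(238936/((15*√913)) + 486880) = 1/(238936*(√913/13695) + 486880) = 1/(238936*√913/13695 + 486880) = 1/(486880 + 238936*√913/13695)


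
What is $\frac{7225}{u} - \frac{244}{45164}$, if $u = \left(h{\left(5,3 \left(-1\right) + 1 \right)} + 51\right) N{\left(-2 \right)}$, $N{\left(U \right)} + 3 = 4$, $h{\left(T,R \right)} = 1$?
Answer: $\frac{81574303}{587132} \approx 138.94$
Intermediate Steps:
$N{\left(U \right)} = 1$ ($N{\left(U \right)} = -3 + 4 = 1$)
$u = 52$ ($u = \left(1 + 51\right) 1 = 52 \cdot 1 = 52$)
$\frac{7225}{u} - \frac{244}{45164} = \frac{7225}{52} - \frac{244}{45164} = 7225 \cdot \frac{1}{52} - \frac{61}{11291} = \frac{7225}{52} - \frac{61}{11291} = \frac{81574303}{587132}$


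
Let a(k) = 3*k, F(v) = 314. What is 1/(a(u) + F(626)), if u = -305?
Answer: -1/601 ≈ -0.0016639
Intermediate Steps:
1/(a(u) + F(626)) = 1/(3*(-305) + 314) = 1/(-915 + 314) = 1/(-601) = -1/601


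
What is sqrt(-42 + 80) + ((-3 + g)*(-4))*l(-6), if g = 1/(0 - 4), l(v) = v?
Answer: -78 + sqrt(38) ≈ -71.836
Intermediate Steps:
g = -1/4 (g = 1/(-4) = -1/4 ≈ -0.25000)
sqrt(-42 + 80) + ((-3 + g)*(-4))*l(-6) = sqrt(-42 + 80) + ((-3 - 1/4)*(-4))*(-6) = sqrt(38) - 13/4*(-4)*(-6) = sqrt(38) + 13*(-6) = sqrt(38) - 78 = -78 + sqrt(38)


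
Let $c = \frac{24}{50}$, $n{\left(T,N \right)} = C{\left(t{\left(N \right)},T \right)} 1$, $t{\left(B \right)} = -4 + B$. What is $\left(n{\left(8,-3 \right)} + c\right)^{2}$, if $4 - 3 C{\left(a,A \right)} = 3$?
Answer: $\frac{3721}{5625} \approx 0.66151$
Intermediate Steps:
$C{\left(a,A \right)} = \frac{1}{3}$ ($C{\left(a,A \right)} = \frac{4}{3} - 1 = \frac{1}{3}$)
$n{\left(T,N \right)} = \frac{1}{3}$ ($n{\left(T,N \right)} = \frac{1}{3} \cdot 1 = \frac{1}{3}$)
$c = \frac{12}{25}$ ($c = 24 \cdot \frac{1}{50} = \frac{12}{25} \approx 0.48$)
$\left(n{\left(8,-3 \right)} + c\right)^{2} = \left(\frac{1}{3} + \frac{12}{25}\right)^{2} = \left(\frac{61}{75}\right)^{2} = \frac{3721}{5625}$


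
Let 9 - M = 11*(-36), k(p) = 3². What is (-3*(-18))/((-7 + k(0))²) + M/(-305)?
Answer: 1485/122 ≈ 12.172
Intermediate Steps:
k(p) = 9
M = 405 (M = 9 - 11*(-36) = 9 - 1*(-396) = 9 + 396 = 405)
(-3*(-18))/((-7 + k(0))²) + M/(-305) = (-3*(-18))/((-7 + 9)²) + 405/(-305) = 54/(2²) + 405*(-1/305) = 54/4 - 81/61 = 54*(¼) - 81/61 = 27/2 - 81/61 = 1485/122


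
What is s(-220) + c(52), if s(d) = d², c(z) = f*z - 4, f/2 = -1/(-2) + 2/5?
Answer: 242448/5 ≈ 48490.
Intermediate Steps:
f = 9/5 (f = 2*(-1/(-2) + 2/5) = 2*(-1*(-½) + 2*(⅕)) = 2*(½ + ⅖) = 2*(9/10) = 9/5 ≈ 1.8000)
c(z) = -4 + 9*z/5 (c(z) = 9*z/5 - 4 = -4 + 9*z/5)
s(-220) + c(52) = (-220)² + (-4 + (9/5)*52) = 48400 + (-4 + 468/5) = 48400 + 448/5 = 242448/5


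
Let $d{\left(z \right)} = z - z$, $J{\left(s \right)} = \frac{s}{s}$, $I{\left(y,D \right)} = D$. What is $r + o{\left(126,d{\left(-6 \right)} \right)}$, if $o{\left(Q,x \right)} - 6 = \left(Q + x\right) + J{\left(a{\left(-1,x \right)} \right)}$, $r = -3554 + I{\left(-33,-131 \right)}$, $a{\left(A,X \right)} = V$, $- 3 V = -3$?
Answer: $-3552$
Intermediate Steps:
$V = 1$ ($V = \left(- \frac{1}{3}\right) \left(-3\right) = 1$)
$a{\left(A,X \right)} = 1$
$J{\left(s \right)} = 1$
$d{\left(z \right)} = 0$
$r = -3685$ ($r = -3554 - 131 = -3685$)
$o{\left(Q,x \right)} = 7 + Q + x$ ($o{\left(Q,x \right)} = 6 + \left(\left(Q + x\right) + 1\right) = 6 + \left(1 + Q + x\right) = 7 + Q + x$)
$r + o{\left(126,d{\left(-6 \right)} \right)} = -3685 + \left(7 + 126 + 0\right) = -3685 + 133 = -3552$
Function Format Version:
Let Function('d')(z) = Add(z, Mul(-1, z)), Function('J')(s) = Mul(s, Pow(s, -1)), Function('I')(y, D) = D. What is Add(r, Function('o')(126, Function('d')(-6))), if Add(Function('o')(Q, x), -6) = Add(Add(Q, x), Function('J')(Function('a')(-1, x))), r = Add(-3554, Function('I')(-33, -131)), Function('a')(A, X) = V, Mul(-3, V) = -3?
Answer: -3552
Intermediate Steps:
V = 1 (V = Mul(Rational(-1, 3), -3) = 1)
Function('a')(A, X) = 1
Function('J')(s) = 1
Function('d')(z) = 0
r = -3685 (r = Add(-3554, -131) = -3685)
Function('o')(Q, x) = Add(7, Q, x) (Function('o')(Q, x) = Add(6, Add(Add(Q, x), 1)) = Add(6, Add(1, Q, x)) = Add(7, Q, x))
Add(r, Function('o')(126, Function('d')(-6))) = Add(-3685, Add(7, 126, 0)) = Add(-3685, 133) = -3552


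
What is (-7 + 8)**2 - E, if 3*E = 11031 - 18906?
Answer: 2626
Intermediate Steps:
E = -2625 (E = (11031 - 18906)/3 = (1/3)*(-7875) = -2625)
(-7 + 8)**2 - E = (-7 + 8)**2 - 1*(-2625) = 1**2 + 2625 = 1 + 2625 = 2626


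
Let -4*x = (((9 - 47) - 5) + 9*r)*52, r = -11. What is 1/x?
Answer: 1/1846 ≈ 0.00054171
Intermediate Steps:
x = 1846 (x = -(((9 - 47) - 5) + 9*(-11))*52/4 = -((-38 - 5) - 99)*52/4 = -(-43 - 99)*52/4 = -(-71)*52/2 = -1/4*(-7384) = 1846)
1/x = 1/1846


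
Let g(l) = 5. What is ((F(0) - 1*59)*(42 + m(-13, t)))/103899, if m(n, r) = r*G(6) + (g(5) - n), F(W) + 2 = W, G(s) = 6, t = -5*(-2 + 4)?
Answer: 0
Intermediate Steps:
t = -10 (t = -5*2 = -10)
F(W) = -2 + W
m(n, r) = 5 - n + 6*r (m(n, r) = r*6 + (5 - n) = 6*r + (5 - n) = 5 - n + 6*r)
((F(0) - 1*59)*(42 + m(-13, t)))/103899 = (((-2 + 0) - 1*59)*(42 + (5 - 1*(-13) + 6*(-10))))/103899 = ((-2 - 59)*(42 + (5 + 13 - 60)))*(1/103899) = -61*(42 - 42)*(1/103899) = -61*0*(1/103899) = 0*(1/103899) = 0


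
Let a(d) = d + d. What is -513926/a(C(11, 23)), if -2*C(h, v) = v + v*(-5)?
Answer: -256963/46 ≈ -5586.1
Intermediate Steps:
C(h, v) = 2*v (C(h, v) = -(v + v*(-5))/2 = -(v - 5*v)/2 = -(-2)*v = 2*v)
a(d) = 2*d
-513926/a(C(11, 23)) = -513926/(2*(2*23)) = -513926/(2*46) = -513926/92 = -513926*1/92 = -256963/46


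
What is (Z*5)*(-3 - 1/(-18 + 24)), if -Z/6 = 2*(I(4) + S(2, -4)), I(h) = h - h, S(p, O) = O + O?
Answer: -1520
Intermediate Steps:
S(p, O) = 2*O
I(h) = 0
Z = 96 (Z = -12*(0 + 2*(-4)) = -12*(0 - 8) = -12*(-8) = -6*(-16) = 96)
(Z*5)*(-3 - 1/(-18 + 24)) = (96*5)*(-3 - 1/(-18 + 24)) = 480*(-3 - 1/6) = 480*(-19/6) = -1520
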